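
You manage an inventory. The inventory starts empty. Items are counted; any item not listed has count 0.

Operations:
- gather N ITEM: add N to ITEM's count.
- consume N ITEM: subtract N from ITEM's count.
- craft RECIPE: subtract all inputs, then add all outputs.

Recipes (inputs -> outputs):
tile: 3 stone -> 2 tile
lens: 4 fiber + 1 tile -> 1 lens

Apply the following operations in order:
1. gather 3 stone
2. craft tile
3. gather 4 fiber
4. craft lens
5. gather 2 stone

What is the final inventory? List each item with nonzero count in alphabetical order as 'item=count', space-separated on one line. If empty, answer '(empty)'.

After 1 (gather 3 stone): stone=3
After 2 (craft tile): tile=2
After 3 (gather 4 fiber): fiber=4 tile=2
After 4 (craft lens): lens=1 tile=1
After 5 (gather 2 stone): lens=1 stone=2 tile=1

Answer: lens=1 stone=2 tile=1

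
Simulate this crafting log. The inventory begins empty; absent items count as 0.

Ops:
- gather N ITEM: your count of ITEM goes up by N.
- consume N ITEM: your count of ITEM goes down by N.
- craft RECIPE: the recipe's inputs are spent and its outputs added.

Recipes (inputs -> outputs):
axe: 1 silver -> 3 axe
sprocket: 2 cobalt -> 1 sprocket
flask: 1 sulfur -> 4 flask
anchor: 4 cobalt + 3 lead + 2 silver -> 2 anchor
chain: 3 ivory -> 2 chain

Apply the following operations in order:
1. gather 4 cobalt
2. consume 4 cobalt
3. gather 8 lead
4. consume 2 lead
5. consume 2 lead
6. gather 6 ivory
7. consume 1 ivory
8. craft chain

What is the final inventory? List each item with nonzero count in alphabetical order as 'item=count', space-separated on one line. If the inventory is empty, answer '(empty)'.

After 1 (gather 4 cobalt): cobalt=4
After 2 (consume 4 cobalt): (empty)
After 3 (gather 8 lead): lead=8
After 4 (consume 2 lead): lead=6
After 5 (consume 2 lead): lead=4
After 6 (gather 6 ivory): ivory=6 lead=4
After 7 (consume 1 ivory): ivory=5 lead=4
After 8 (craft chain): chain=2 ivory=2 lead=4

Answer: chain=2 ivory=2 lead=4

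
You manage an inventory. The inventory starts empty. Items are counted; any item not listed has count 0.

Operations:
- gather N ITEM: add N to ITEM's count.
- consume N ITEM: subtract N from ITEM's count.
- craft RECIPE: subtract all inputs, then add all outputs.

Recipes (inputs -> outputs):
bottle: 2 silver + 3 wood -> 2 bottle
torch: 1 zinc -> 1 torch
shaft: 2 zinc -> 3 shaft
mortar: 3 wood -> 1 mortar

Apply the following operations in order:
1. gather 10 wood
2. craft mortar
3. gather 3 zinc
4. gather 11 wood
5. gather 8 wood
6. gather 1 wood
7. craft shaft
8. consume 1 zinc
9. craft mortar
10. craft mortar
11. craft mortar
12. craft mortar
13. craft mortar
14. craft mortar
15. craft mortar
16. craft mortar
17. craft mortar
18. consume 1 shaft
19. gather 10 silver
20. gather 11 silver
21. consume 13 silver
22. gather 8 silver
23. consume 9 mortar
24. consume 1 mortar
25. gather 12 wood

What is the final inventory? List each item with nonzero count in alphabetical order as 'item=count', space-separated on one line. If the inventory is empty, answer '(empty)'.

Answer: shaft=2 silver=16 wood=12

Derivation:
After 1 (gather 10 wood): wood=10
After 2 (craft mortar): mortar=1 wood=7
After 3 (gather 3 zinc): mortar=1 wood=7 zinc=3
After 4 (gather 11 wood): mortar=1 wood=18 zinc=3
After 5 (gather 8 wood): mortar=1 wood=26 zinc=3
After 6 (gather 1 wood): mortar=1 wood=27 zinc=3
After 7 (craft shaft): mortar=1 shaft=3 wood=27 zinc=1
After 8 (consume 1 zinc): mortar=1 shaft=3 wood=27
After 9 (craft mortar): mortar=2 shaft=3 wood=24
After 10 (craft mortar): mortar=3 shaft=3 wood=21
After 11 (craft mortar): mortar=4 shaft=3 wood=18
After 12 (craft mortar): mortar=5 shaft=3 wood=15
After 13 (craft mortar): mortar=6 shaft=3 wood=12
After 14 (craft mortar): mortar=7 shaft=3 wood=9
After 15 (craft mortar): mortar=8 shaft=3 wood=6
After 16 (craft mortar): mortar=9 shaft=3 wood=3
After 17 (craft mortar): mortar=10 shaft=3
After 18 (consume 1 shaft): mortar=10 shaft=2
After 19 (gather 10 silver): mortar=10 shaft=2 silver=10
After 20 (gather 11 silver): mortar=10 shaft=2 silver=21
After 21 (consume 13 silver): mortar=10 shaft=2 silver=8
After 22 (gather 8 silver): mortar=10 shaft=2 silver=16
After 23 (consume 9 mortar): mortar=1 shaft=2 silver=16
After 24 (consume 1 mortar): shaft=2 silver=16
After 25 (gather 12 wood): shaft=2 silver=16 wood=12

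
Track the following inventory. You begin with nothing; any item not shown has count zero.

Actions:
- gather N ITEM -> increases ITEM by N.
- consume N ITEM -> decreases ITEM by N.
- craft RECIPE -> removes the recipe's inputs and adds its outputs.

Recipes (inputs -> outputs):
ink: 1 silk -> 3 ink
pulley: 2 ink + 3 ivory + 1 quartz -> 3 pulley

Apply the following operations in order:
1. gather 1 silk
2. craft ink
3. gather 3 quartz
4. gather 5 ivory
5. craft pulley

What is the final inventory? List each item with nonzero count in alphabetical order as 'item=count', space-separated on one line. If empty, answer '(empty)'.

Answer: ink=1 ivory=2 pulley=3 quartz=2

Derivation:
After 1 (gather 1 silk): silk=1
After 2 (craft ink): ink=3
After 3 (gather 3 quartz): ink=3 quartz=3
After 4 (gather 5 ivory): ink=3 ivory=5 quartz=3
After 5 (craft pulley): ink=1 ivory=2 pulley=3 quartz=2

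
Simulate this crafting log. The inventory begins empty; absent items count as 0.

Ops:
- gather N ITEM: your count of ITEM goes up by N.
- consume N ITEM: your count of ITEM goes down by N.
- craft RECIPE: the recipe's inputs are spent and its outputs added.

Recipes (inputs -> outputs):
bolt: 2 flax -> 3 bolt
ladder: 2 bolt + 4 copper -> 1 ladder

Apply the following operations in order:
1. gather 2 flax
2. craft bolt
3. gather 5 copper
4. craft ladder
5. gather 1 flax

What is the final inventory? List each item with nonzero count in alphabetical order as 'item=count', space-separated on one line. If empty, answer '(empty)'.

Answer: bolt=1 copper=1 flax=1 ladder=1

Derivation:
After 1 (gather 2 flax): flax=2
After 2 (craft bolt): bolt=3
After 3 (gather 5 copper): bolt=3 copper=5
After 4 (craft ladder): bolt=1 copper=1 ladder=1
After 5 (gather 1 flax): bolt=1 copper=1 flax=1 ladder=1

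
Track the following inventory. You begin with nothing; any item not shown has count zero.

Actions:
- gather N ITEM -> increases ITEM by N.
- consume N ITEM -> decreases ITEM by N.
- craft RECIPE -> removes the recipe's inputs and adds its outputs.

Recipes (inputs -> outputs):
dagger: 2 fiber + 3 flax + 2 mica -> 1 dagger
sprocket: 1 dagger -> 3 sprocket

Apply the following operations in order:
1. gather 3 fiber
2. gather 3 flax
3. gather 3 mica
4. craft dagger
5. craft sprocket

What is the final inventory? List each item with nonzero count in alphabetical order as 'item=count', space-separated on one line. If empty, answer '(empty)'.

After 1 (gather 3 fiber): fiber=3
After 2 (gather 3 flax): fiber=3 flax=3
After 3 (gather 3 mica): fiber=3 flax=3 mica=3
After 4 (craft dagger): dagger=1 fiber=1 mica=1
After 5 (craft sprocket): fiber=1 mica=1 sprocket=3

Answer: fiber=1 mica=1 sprocket=3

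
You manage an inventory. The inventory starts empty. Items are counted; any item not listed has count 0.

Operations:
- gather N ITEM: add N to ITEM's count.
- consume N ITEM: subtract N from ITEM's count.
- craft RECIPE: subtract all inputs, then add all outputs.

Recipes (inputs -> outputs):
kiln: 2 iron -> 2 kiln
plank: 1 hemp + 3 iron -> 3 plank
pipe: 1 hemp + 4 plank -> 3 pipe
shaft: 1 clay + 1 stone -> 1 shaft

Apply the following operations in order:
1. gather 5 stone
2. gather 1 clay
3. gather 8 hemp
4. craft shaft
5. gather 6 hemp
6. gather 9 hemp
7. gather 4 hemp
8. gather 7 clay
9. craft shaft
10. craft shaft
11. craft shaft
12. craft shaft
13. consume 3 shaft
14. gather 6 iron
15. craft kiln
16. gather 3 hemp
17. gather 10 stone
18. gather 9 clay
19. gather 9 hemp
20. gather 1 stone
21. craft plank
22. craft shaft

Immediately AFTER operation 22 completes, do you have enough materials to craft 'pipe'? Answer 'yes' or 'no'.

After 1 (gather 5 stone): stone=5
After 2 (gather 1 clay): clay=1 stone=5
After 3 (gather 8 hemp): clay=1 hemp=8 stone=5
After 4 (craft shaft): hemp=8 shaft=1 stone=4
After 5 (gather 6 hemp): hemp=14 shaft=1 stone=4
After 6 (gather 9 hemp): hemp=23 shaft=1 stone=4
After 7 (gather 4 hemp): hemp=27 shaft=1 stone=4
After 8 (gather 7 clay): clay=7 hemp=27 shaft=1 stone=4
After 9 (craft shaft): clay=6 hemp=27 shaft=2 stone=3
After 10 (craft shaft): clay=5 hemp=27 shaft=3 stone=2
After 11 (craft shaft): clay=4 hemp=27 shaft=4 stone=1
After 12 (craft shaft): clay=3 hemp=27 shaft=5
After 13 (consume 3 shaft): clay=3 hemp=27 shaft=2
After 14 (gather 6 iron): clay=3 hemp=27 iron=6 shaft=2
After 15 (craft kiln): clay=3 hemp=27 iron=4 kiln=2 shaft=2
After 16 (gather 3 hemp): clay=3 hemp=30 iron=4 kiln=2 shaft=2
After 17 (gather 10 stone): clay=3 hemp=30 iron=4 kiln=2 shaft=2 stone=10
After 18 (gather 9 clay): clay=12 hemp=30 iron=4 kiln=2 shaft=2 stone=10
After 19 (gather 9 hemp): clay=12 hemp=39 iron=4 kiln=2 shaft=2 stone=10
After 20 (gather 1 stone): clay=12 hemp=39 iron=4 kiln=2 shaft=2 stone=11
After 21 (craft plank): clay=12 hemp=38 iron=1 kiln=2 plank=3 shaft=2 stone=11
After 22 (craft shaft): clay=11 hemp=38 iron=1 kiln=2 plank=3 shaft=3 stone=10

Answer: no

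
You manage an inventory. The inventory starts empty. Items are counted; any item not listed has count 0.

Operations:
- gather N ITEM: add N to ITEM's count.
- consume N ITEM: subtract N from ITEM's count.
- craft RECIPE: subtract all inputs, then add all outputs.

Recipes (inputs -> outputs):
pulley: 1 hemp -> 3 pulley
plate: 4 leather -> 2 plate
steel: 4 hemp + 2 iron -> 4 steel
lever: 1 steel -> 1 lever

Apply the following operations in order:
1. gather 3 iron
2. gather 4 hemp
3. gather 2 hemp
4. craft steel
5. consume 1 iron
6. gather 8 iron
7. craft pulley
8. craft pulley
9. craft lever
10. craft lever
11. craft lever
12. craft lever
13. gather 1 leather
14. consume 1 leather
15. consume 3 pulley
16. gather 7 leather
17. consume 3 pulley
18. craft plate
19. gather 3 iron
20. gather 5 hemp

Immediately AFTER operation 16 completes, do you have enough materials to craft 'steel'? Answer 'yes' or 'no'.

After 1 (gather 3 iron): iron=3
After 2 (gather 4 hemp): hemp=4 iron=3
After 3 (gather 2 hemp): hemp=6 iron=3
After 4 (craft steel): hemp=2 iron=1 steel=4
After 5 (consume 1 iron): hemp=2 steel=4
After 6 (gather 8 iron): hemp=2 iron=8 steel=4
After 7 (craft pulley): hemp=1 iron=8 pulley=3 steel=4
After 8 (craft pulley): iron=8 pulley=6 steel=4
After 9 (craft lever): iron=8 lever=1 pulley=6 steel=3
After 10 (craft lever): iron=8 lever=2 pulley=6 steel=2
After 11 (craft lever): iron=8 lever=3 pulley=6 steel=1
After 12 (craft lever): iron=8 lever=4 pulley=6
After 13 (gather 1 leather): iron=8 leather=1 lever=4 pulley=6
After 14 (consume 1 leather): iron=8 lever=4 pulley=6
After 15 (consume 3 pulley): iron=8 lever=4 pulley=3
After 16 (gather 7 leather): iron=8 leather=7 lever=4 pulley=3

Answer: no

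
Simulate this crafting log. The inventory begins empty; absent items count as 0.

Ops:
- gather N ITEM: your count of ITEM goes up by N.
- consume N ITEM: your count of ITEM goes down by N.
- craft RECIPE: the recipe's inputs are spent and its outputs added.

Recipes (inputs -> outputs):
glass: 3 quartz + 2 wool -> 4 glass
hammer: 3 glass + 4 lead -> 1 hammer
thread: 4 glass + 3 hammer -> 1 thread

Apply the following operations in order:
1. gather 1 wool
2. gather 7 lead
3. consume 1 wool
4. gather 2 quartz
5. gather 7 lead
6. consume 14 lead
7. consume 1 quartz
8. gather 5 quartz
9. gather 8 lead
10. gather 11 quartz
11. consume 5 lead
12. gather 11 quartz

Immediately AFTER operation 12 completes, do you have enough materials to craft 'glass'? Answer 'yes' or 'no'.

After 1 (gather 1 wool): wool=1
After 2 (gather 7 lead): lead=7 wool=1
After 3 (consume 1 wool): lead=7
After 4 (gather 2 quartz): lead=7 quartz=2
After 5 (gather 7 lead): lead=14 quartz=2
After 6 (consume 14 lead): quartz=2
After 7 (consume 1 quartz): quartz=1
After 8 (gather 5 quartz): quartz=6
After 9 (gather 8 lead): lead=8 quartz=6
After 10 (gather 11 quartz): lead=8 quartz=17
After 11 (consume 5 lead): lead=3 quartz=17
After 12 (gather 11 quartz): lead=3 quartz=28

Answer: no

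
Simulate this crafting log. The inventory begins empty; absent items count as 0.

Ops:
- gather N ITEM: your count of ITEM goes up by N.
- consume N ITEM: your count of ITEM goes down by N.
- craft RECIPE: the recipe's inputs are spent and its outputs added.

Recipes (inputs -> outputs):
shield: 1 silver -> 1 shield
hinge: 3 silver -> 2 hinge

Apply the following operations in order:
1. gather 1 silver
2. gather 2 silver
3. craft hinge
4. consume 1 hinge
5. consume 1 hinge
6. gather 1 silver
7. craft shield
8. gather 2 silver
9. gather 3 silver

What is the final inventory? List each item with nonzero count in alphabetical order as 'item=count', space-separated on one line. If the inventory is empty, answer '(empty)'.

After 1 (gather 1 silver): silver=1
After 2 (gather 2 silver): silver=3
After 3 (craft hinge): hinge=2
After 4 (consume 1 hinge): hinge=1
After 5 (consume 1 hinge): (empty)
After 6 (gather 1 silver): silver=1
After 7 (craft shield): shield=1
After 8 (gather 2 silver): shield=1 silver=2
After 9 (gather 3 silver): shield=1 silver=5

Answer: shield=1 silver=5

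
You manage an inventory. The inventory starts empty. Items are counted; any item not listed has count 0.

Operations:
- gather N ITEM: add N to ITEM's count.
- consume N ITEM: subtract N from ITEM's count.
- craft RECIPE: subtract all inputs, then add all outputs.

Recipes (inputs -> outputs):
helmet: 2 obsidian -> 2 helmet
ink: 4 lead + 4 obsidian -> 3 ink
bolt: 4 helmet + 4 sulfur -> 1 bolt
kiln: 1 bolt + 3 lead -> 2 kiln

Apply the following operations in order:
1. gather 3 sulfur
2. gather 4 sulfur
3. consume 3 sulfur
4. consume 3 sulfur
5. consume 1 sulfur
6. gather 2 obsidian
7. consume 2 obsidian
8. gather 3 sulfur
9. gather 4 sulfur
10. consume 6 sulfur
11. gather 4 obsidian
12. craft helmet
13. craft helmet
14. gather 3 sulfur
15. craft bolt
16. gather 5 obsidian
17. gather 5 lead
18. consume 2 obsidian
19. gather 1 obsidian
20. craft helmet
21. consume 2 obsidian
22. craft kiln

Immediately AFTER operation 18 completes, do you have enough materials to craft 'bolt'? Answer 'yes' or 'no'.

Answer: no

Derivation:
After 1 (gather 3 sulfur): sulfur=3
After 2 (gather 4 sulfur): sulfur=7
After 3 (consume 3 sulfur): sulfur=4
After 4 (consume 3 sulfur): sulfur=1
After 5 (consume 1 sulfur): (empty)
After 6 (gather 2 obsidian): obsidian=2
After 7 (consume 2 obsidian): (empty)
After 8 (gather 3 sulfur): sulfur=3
After 9 (gather 4 sulfur): sulfur=7
After 10 (consume 6 sulfur): sulfur=1
After 11 (gather 4 obsidian): obsidian=4 sulfur=1
After 12 (craft helmet): helmet=2 obsidian=2 sulfur=1
After 13 (craft helmet): helmet=4 sulfur=1
After 14 (gather 3 sulfur): helmet=4 sulfur=4
After 15 (craft bolt): bolt=1
After 16 (gather 5 obsidian): bolt=1 obsidian=5
After 17 (gather 5 lead): bolt=1 lead=5 obsidian=5
After 18 (consume 2 obsidian): bolt=1 lead=5 obsidian=3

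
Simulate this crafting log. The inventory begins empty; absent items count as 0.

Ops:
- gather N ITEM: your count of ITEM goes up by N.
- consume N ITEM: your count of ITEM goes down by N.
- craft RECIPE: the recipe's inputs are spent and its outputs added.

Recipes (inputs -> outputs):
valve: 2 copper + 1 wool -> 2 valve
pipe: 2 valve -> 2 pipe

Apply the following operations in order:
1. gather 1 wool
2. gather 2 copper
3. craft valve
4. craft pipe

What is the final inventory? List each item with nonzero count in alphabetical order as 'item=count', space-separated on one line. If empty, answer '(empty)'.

Answer: pipe=2

Derivation:
After 1 (gather 1 wool): wool=1
After 2 (gather 2 copper): copper=2 wool=1
After 3 (craft valve): valve=2
After 4 (craft pipe): pipe=2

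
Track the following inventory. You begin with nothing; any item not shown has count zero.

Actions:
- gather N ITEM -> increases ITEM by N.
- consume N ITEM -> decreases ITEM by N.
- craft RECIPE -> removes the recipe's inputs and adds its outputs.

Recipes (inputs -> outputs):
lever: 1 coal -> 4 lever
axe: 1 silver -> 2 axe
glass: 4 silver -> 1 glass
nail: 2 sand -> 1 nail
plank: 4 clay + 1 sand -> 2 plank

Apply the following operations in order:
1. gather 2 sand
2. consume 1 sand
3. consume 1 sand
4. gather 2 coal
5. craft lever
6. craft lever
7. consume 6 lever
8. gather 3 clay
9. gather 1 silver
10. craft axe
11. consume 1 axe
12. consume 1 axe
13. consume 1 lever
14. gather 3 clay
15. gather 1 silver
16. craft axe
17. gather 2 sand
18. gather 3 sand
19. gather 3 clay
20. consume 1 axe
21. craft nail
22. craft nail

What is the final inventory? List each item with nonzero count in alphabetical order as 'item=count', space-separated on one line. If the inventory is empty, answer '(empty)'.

Answer: axe=1 clay=9 lever=1 nail=2 sand=1

Derivation:
After 1 (gather 2 sand): sand=2
After 2 (consume 1 sand): sand=1
After 3 (consume 1 sand): (empty)
After 4 (gather 2 coal): coal=2
After 5 (craft lever): coal=1 lever=4
After 6 (craft lever): lever=8
After 7 (consume 6 lever): lever=2
After 8 (gather 3 clay): clay=3 lever=2
After 9 (gather 1 silver): clay=3 lever=2 silver=1
After 10 (craft axe): axe=2 clay=3 lever=2
After 11 (consume 1 axe): axe=1 clay=3 lever=2
After 12 (consume 1 axe): clay=3 lever=2
After 13 (consume 1 lever): clay=3 lever=1
After 14 (gather 3 clay): clay=6 lever=1
After 15 (gather 1 silver): clay=6 lever=1 silver=1
After 16 (craft axe): axe=2 clay=6 lever=1
After 17 (gather 2 sand): axe=2 clay=6 lever=1 sand=2
After 18 (gather 3 sand): axe=2 clay=6 lever=1 sand=5
After 19 (gather 3 clay): axe=2 clay=9 lever=1 sand=5
After 20 (consume 1 axe): axe=1 clay=9 lever=1 sand=5
After 21 (craft nail): axe=1 clay=9 lever=1 nail=1 sand=3
After 22 (craft nail): axe=1 clay=9 lever=1 nail=2 sand=1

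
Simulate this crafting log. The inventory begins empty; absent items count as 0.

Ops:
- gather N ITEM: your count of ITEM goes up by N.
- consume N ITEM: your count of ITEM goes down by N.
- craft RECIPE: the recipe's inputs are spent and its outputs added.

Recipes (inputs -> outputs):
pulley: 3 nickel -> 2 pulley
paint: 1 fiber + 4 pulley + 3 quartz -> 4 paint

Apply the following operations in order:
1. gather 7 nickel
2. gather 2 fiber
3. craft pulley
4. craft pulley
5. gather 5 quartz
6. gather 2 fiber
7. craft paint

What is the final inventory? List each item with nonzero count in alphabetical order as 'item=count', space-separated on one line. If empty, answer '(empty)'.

Answer: fiber=3 nickel=1 paint=4 quartz=2

Derivation:
After 1 (gather 7 nickel): nickel=7
After 2 (gather 2 fiber): fiber=2 nickel=7
After 3 (craft pulley): fiber=2 nickel=4 pulley=2
After 4 (craft pulley): fiber=2 nickel=1 pulley=4
After 5 (gather 5 quartz): fiber=2 nickel=1 pulley=4 quartz=5
After 6 (gather 2 fiber): fiber=4 nickel=1 pulley=4 quartz=5
After 7 (craft paint): fiber=3 nickel=1 paint=4 quartz=2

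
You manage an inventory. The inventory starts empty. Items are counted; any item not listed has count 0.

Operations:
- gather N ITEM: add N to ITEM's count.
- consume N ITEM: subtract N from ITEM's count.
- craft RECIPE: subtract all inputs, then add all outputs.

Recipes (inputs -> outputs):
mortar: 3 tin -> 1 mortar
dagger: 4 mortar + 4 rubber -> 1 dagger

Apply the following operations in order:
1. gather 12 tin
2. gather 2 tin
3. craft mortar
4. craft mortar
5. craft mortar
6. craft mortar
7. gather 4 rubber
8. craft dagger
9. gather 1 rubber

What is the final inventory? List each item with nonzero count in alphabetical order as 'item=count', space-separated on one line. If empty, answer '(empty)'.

Answer: dagger=1 rubber=1 tin=2

Derivation:
After 1 (gather 12 tin): tin=12
After 2 (gather 2 tin): tin=14
After 3 (craft mortar): mortar=1 tin=11
After 4 (craft mortar): mortar=2 tin=8
After 5 (craft mortar): mortar=3 tin=5
After 6 (craft mortar): mortar=4 tin=2
After 7 (gather 4 rubber): mortar=4 rubber=4 tin=2
After 8 (craft dagger): dagger=1 tin=2
After 9 (gather 1 rubber): dagger=1 rubber=1 tin=2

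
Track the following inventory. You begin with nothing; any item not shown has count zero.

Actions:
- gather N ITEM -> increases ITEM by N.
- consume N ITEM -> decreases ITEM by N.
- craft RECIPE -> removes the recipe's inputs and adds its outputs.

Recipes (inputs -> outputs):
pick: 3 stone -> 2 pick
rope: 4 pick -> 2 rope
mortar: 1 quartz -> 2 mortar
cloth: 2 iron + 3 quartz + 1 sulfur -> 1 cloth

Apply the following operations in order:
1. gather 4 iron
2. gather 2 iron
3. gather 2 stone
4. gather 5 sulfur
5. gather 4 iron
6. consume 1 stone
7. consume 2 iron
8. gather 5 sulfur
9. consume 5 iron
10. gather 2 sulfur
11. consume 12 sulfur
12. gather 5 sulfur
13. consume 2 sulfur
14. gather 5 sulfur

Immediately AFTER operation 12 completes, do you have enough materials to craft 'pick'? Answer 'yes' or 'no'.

After 1 (gather 4 iron): iron=4
After 2 (gather 2 iron): iron=6
After 3 (gather 2 stone): iron=6 stone=2
After 4 (gather 5 sulfur): iron=6 stone=2 sulfur=5
After 5 (gather 4 iron): iron=10 stone=2 sulfur=5
After 6 (consume 1 stone): iron=10 stone=1 sulfur=5
After 7 (consume 2 iron): iron=8 stone=1 sulfur=5
After 8 (gather 5 sulfur): iron=8 stone=1 sulfur=10
After 9 (consume 5 iron): iron=3 stone=1 sulfur=10
After 10 (gather 2 sulfur): iron=3 stone=1 sulfur=12
After 11 (consume 12 sulfur): iron=3 stone=1
After 12 (gather 5 sulfur): iron=3 stone=1 sulfur=5

Answer: no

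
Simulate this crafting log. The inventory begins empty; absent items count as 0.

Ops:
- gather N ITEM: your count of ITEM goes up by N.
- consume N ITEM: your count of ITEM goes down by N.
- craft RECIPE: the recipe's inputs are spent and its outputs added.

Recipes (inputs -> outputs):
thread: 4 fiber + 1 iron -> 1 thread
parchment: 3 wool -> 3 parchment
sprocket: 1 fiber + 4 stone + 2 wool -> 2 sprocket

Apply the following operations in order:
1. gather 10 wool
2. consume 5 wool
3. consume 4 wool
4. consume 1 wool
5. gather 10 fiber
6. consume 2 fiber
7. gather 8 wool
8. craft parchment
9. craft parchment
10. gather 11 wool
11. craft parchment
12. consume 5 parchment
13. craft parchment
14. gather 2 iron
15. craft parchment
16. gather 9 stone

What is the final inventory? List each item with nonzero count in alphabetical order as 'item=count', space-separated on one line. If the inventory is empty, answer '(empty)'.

After 1 (gather 10 wool): wool=10
After 2 (consume 5 wool): wool=5
After 3 (consume 4 wool): wool=1
After 4 (consume 1 wool): (empty)
After 5 (gather 10 fiber): fiber=10
After 6 (consume 2 fiber): fiber=8
After 7 (gather 8 wool): fiber=8 wool=8
After 8 (craft parchment): fiber=8 parchment=3 wool=5
After 9 (craft parchment): fiber=8 parchment=6 wool=2
After 10 (gather 11 wool): fiber=8 parchment=6 wool=13
After 11 (craft parchment): fiber=8 parchment=9 wool=10
After 12 (consume 5 parchment): fiber=8 parchment=4 wool=10
After 13 (craft parchment): fiber=8 parchment=7 wool=7
After 14 (gather 2 iron): fiber=8 iron=2 parchment=7 wool=7
After 15 (craft parchment): fiber=8 iron=2 parchment=10 wool=4
After 16 (gather 9 stone): fiber=8 iron=2 parchment=10 stone=9 wool=4

Answer: fiber=8 iron=2 parchment=10 stone=9 wool=4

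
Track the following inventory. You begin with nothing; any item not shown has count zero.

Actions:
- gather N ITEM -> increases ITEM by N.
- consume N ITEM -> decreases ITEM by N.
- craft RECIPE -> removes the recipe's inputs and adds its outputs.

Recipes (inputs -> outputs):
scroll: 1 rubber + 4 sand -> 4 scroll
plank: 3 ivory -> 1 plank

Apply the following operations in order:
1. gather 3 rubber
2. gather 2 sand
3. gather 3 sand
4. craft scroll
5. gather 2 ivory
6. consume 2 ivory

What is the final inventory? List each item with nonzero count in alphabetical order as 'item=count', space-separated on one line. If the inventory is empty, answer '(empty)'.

After 1 (gather 3 rubber): rubber=3
After 2 (gather 2 sand): rubber=3 sand=2
After 3 (gather 3 sand): rubber=3 sand=5
After 4 (craft scroll): rubber=2 sand=1 scroll=4
After 5 (gather 2 ivory): ivory=2 rubber=2 sand=1 scroll=4
After 6 (consume 2 ivory): rubber=2 sand=1 scroll=4

Answer: rubber=2 sand=1 scroll=4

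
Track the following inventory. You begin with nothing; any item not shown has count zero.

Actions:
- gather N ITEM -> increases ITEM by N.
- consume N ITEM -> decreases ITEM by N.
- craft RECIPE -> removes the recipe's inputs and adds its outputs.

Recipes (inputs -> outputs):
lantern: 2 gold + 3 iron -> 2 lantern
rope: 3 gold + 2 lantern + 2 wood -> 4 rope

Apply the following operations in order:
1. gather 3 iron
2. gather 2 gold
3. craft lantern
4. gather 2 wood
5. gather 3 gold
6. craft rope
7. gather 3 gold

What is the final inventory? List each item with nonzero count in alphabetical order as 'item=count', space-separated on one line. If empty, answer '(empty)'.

Answer: gold=3 rope=4

Derivation:
After 1 (gather 3 iron): iron=3
After 2 (gather 2 gold): gold=2 iron=3
After 3 (craft lantern): lantern=2
After 4 (gather 2 wood): lantern=2 wood=2
After 5 (gather 3 gold): gold=3 lantern=2 wood=2
After 6 (craft rope): rope=4
After 7 (gather 3 gold): gold=3 rope=4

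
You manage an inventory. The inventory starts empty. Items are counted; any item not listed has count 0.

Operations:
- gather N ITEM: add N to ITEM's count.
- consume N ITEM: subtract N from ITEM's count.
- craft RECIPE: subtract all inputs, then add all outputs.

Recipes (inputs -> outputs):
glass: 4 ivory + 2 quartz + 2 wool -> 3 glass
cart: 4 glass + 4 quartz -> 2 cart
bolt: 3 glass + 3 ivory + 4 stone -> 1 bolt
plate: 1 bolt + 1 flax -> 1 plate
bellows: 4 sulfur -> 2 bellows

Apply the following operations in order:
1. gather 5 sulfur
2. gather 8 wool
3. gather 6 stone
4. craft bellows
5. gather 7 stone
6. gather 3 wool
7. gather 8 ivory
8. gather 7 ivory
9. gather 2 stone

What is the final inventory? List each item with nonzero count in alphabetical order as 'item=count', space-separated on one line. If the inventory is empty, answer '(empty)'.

Answer: bellows=2 ivory=15 stone=15 sulfur=1 wool=11

Derivation:
After 1 (gather 5 sulfur): sulfur=5
After 2 (gather 8 wool): sulfur=5 wool=8
After 3 (gather 6 stone): stone=6 sulfur=5 wool=8
After 4 (craft bellows): bellows=2 stone=6 sulfur=1 wool=8
After 5 (gather 7 stone): bellows=2 stone=13 sulfur=1 wool=8
After 6 (gather 3 wool): bellows=2 stone=13 sulfur=1 wool=11
After 7 (gather 8 ivory): bellows=2 ivory=8 stone=13 sulfur=1 wool=11
After 8 (gather 7 ivory): bellows=2 ivory=15 stone=13 sulfur=1 wool=11
After 9 (gather 2 stone): bellows=2 ivory=15 stone=15 sulfur=1 wool=11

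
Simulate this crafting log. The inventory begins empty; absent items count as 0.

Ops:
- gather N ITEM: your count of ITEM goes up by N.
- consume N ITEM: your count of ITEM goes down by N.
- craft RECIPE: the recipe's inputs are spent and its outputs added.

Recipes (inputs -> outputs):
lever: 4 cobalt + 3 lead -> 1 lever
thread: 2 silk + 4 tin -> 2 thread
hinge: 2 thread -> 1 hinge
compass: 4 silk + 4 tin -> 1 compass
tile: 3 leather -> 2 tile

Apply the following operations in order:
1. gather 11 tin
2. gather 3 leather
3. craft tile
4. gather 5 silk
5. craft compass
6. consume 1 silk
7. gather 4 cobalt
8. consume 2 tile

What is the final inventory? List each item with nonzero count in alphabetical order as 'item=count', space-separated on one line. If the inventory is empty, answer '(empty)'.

Answer: cobalt=4 compass=1 tin=7

Derivation:
After 1 (gather 11 tin): tin=11
After 2 (gather 3 leather): leather=3 tin=11
After 3 (craft tile): tile=2 tin=11
After 4 (gather 5 silk): silk=5 tile=2 tin=11
After 5 (craft compass): compass=1 silk=1 tile=2 tin=7
After 6 (consume 1 silk): compass=1 tile=2 tin=7
After 7 (gather 4 cobalt): cobalt=4 compass=1 tile=2 tin=7
After 8 (consume 2 tile): cobalt=4 compass=1 tin=7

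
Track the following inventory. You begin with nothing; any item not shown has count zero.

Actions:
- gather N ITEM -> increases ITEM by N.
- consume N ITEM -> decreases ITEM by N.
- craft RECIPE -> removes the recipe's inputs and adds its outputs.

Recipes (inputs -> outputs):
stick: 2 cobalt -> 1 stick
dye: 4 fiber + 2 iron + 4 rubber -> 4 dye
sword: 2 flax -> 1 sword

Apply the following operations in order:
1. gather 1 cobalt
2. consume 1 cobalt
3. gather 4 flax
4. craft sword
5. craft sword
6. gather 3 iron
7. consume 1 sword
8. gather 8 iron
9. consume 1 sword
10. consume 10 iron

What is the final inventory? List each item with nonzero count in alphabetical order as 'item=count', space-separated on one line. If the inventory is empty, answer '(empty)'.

After 1 (gather 1 cobalt): cobalt=1
After 2 (consume 1 cobalt): (empty)
After 3 (gather 4 flax): flax=4
After 4 (craft sword): flax=2 sword=1
After 5 (craft sword): sword=2
After 6 (gather 3 iron): iron=3 sword=2
After 7 (consume 1 sword): iron=3 sword=1
After 8 (gather 8 iron): iron=11 sword=1
After 9 (consume 1 sword): iron=11
After 10 (consume 10 iron): iron=1

Answer: iron=1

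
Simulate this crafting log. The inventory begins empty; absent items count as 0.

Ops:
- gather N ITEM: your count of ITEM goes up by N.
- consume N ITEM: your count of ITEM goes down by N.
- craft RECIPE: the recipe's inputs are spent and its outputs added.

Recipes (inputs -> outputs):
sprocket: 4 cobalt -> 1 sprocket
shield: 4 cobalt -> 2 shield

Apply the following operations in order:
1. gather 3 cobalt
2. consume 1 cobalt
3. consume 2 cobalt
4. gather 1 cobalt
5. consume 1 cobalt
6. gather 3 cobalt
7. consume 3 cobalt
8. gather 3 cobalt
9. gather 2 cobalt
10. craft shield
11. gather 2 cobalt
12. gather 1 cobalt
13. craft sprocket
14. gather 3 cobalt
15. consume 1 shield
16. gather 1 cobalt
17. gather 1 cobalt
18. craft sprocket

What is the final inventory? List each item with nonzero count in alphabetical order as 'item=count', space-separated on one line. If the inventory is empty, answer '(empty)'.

Answer: cobalt=1 shield=1 sprocket=2

Derivation:
After 1 (gather 3 cobalt): cobalt=3
After 2 (consume 1 cobalt): cobalt=2
After 3 (consume 2 cobalt): (empty)
After 4 (gather 1 cobalt): cobalt=1
After 5 (consume 1 cobalt): (empty)
After 6 (gather 3 cobalt): cobalt=3
After 7 (consume 3 cobalt): (empty)
After 8 (gather 3 cobalt): cobalt=3
After 9 (gather 2 cobalt): cobalt=5
After 10 (craft shield): cobalt=1 shield=2
After 11 (gather 2 cobalt): cobalt=3 shield=2
After 12 (gather 1 cobalt): cobalt=4 shield=2
After 13 (craft sprocket): shield=2 sprocket=1
After 14 (gather 3 cobalt): cobalt=3 shield=2 sprocket=1
After 15 (consume 1 shield): cobalt=3 shield=1 sprocket=1
After 16 (gather 1 cobalt): cobalt=4 shield=1 sprocket=1
After 17 (gather 1 cobalt): cobalt=5 shield=1 sprocket=1
After 18 (craft sprocket): cobalt=1 shield=1 sprocket=2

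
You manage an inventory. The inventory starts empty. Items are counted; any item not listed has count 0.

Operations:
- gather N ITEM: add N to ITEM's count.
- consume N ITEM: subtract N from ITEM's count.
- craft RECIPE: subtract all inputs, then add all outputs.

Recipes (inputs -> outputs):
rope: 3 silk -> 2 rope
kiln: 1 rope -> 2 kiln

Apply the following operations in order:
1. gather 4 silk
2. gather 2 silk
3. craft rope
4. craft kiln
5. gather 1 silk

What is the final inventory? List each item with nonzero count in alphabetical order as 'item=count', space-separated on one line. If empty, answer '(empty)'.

After 1 (gather 4 silk): silk=4
After 2 (gather 2 silk): silk=6
After 3 (craft rope): rope=2 silk=3
After 4 (craft kiln): kiln=2 rope=1 silk=3
After 5 (gather 1 silk): kiln=2 rope=1 silk=4

Answer: kiln=2 rope=1 silk=4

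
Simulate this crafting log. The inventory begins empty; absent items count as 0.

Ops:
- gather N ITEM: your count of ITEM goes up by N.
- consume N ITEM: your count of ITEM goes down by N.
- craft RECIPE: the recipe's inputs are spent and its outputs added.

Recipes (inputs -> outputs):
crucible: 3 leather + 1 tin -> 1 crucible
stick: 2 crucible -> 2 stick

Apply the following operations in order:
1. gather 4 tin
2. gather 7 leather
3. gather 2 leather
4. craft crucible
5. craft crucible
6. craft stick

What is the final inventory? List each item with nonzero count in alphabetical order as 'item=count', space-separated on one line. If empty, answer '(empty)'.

Answer: leather=3 stick=2 tin=2

Derivation:
After 1 (gather 4 tin): tin=4
After 2 (gather 7 leather): leather=7 tin=4
After 3 (gather 2 leather): leather=9 tin=4
After 4 (craft crucible): crucible=1 leather=6 tin=3
After 5 (craft crucible): crucible=2 leather=3 tin=2
After 6 (craft stick): leather=3 stick=2 tin=2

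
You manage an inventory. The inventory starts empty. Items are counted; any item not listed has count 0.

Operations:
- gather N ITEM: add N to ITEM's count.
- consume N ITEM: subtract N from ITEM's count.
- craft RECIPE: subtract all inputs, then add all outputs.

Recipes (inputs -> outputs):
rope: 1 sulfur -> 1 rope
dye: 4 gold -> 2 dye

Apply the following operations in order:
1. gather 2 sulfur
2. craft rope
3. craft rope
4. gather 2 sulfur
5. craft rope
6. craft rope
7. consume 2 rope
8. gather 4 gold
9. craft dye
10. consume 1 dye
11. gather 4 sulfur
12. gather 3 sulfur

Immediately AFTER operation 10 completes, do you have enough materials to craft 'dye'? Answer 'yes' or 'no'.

Answer: no

Derivation:
After 1 (gather 2 sulfur): sulfur=2
After 2 (craft rope): rope=1 sulfur=1
After 3 (craft rope): rope=2
After 4 (gather 2 sulfur): rope=2 sulfur=2
After 5 (craft rope): rope=3 sulfur=1
After 6 (craft rope): rope=4
After 7 (consume 2 rope): rope=2
After 8 (gather 4 gold): gold=4 rope=2
After 9 (craft dye): dye=2 rope=2
After 10 (consume 1 dye): dye=1 rope=2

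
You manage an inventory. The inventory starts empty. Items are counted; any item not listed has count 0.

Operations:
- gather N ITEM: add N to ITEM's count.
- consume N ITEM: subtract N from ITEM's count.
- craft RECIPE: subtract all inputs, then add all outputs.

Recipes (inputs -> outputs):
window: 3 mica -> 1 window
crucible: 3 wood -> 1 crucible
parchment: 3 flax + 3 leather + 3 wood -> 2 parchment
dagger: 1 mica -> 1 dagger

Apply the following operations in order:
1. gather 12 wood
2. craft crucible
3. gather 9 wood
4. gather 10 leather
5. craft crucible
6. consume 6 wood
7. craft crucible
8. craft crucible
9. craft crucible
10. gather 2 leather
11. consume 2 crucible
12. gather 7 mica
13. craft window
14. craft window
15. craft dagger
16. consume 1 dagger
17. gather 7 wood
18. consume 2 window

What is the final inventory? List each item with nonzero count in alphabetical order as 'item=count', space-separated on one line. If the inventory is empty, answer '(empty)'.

Answer: crucible=3 leather=12 wood=7

Derivation:
After 1 (gather 12 wood): wood=12
After 2 (craft crucible): crucible=1 wood=9
After 3 (gather 9 wood): crucible=1 wood=18
After 4 (gather 10 leather): crucible=1 leather=10 wood=18
After 5 (craft crucible): crucible=2 leather=10 wood=15
After 6 (consume 6 wood): crucible=2 leather=10 wood=9
After 7 (craft crucible): crucible=3 leather=10 wood=6
After 8 (craft crucible): crucible=4 leather=10 wood=3
After 9 (craft crucible): crucible=5 leather=10
After 10 (gather 2 leather): crucible=5 leather=12
After 11 (consume 2 crucible): crucible=3 leather=12
After 12 (gather 7 mica): crucible=3 leather=12 mica=7
After 13 (craft window): crucible=3 leather=12 mica=4 window=1
After 14 (craft window): crucible=3 leather=12 mica=1 window=2
After 15 (craft dagger): crucible=3 dagger=1 leather=12 window=2
After 16 (consume 1 dagger): crucible=3 leather=12 window=2
After 17 (gather 7 wood): crucible=3 leather=12 window=2 wood=7
After 18 (consume 2 window): crucible=3 leather=12 wood=7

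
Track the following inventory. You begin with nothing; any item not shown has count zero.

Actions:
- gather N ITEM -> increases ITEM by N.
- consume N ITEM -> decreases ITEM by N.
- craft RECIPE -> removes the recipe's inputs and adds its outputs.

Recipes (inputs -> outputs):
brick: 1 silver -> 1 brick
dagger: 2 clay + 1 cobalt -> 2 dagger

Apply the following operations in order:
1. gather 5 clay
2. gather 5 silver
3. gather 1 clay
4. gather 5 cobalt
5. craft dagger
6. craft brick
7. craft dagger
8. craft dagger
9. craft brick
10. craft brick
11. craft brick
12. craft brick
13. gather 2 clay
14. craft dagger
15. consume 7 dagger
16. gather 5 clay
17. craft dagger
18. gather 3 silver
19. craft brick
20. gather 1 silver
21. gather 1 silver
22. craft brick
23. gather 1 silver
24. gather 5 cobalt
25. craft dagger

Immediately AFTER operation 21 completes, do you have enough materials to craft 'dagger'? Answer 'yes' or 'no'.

After 1 (gather 5 clay): clay=5
After 2 (gather 5 silver): clay=5 silver=5
After 3 (gather 1 clay): clay=6 silver=5
After 4 (gather 5 cobalt): clay=6 cobalt=5 silver=5
After 5 (craft dagger): clay=4 cobalt=4 dagger=2 silver=5
After 6 (craft brick): brick=1 clay=4 cobalt=4 dagger=2 silver=4
After 7 (craft dagger): brick=1 clay=2 cobalt=3 dagger=4 silver=4
After 8 (craft dagger): brick=1 cobalt=2 dagger=6 silver=4
After 9 (craft brick): brick=2 cobalt=2 dagger=6 silver=3
After 10 (craft brick): brick=3 cobalt=2 dagger=6 silver=2
After 11 (craft brick): brick=4 cobalt=2 dagger=6 silver=1
After 12 (craft brick): brick=5 cobalt=2 dagger=6
After 13 (gather 2 clay): brick=5 clay=2 cobalt=2 dagger=6
After 14 (craft dagger): brick=5 cobalt=1 dagger=8
After 15 (consume 7 dagger): brick=5 cobalt=1 dagger=1
After 16 (gather 5 clay): brick=5 clay=5 cobalt=1 dagger=1
After 17 (craft dagger): brick=5 clay=3 dagger=3
After 18 (gather 3 silver): brick=5 clay=3 dagger=3 silver=3
After 19 (craft brick): brick=6 clay=3 dagger=3 silver=2
After 20 (gather 1 silver): brick=6 clay=3 dagger=3 silver=3
After 21 (gather 1 silver): brick=6 clay=3 dagger=3 silver=4

Answer: no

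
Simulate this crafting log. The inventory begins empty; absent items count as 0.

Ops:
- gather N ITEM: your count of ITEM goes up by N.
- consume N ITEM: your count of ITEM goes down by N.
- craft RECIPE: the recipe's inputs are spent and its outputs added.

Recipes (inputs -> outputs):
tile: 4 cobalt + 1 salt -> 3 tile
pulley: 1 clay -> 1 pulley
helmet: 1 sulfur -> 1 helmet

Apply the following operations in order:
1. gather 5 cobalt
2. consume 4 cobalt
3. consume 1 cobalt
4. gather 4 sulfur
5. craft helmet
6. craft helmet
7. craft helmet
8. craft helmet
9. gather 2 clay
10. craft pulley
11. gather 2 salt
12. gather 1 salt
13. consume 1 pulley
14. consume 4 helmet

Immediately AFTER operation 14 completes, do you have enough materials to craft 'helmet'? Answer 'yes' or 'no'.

Answer: no

Derivation:
After 1 (gather 5 cobalt): cobalt=5
After 2 (consume 4 cobalt): cobalt=1
After 3 (consume 1 cobalt): (empty)
After 4 (gather 4 sulfur): sulfur=4
After 5 (craft helmet): helmet=1 sulfur=3
After 6 (craft helmet): helmet=2 sulfur=2
After 7 (craft helmet): helmet=3 sulfur=1
After 8 (craft helmet): helmet=4
After 9 (gather 2 clay): clay=2 helmet=4
After 10 (craft pulley): clay=1 helmet=4 pulley=1
After 11 (gather 2 salt): clay=1 helmet=4 pulley=1 salt=2
After 12 (gather 1 salt): clay=1 helmet=4 pulley=1 salt=3
After 13 (consume 1 pulley): clay=1 helmet=4 salt=3
After 14 (consume 4 helmet): clay=1 salt=3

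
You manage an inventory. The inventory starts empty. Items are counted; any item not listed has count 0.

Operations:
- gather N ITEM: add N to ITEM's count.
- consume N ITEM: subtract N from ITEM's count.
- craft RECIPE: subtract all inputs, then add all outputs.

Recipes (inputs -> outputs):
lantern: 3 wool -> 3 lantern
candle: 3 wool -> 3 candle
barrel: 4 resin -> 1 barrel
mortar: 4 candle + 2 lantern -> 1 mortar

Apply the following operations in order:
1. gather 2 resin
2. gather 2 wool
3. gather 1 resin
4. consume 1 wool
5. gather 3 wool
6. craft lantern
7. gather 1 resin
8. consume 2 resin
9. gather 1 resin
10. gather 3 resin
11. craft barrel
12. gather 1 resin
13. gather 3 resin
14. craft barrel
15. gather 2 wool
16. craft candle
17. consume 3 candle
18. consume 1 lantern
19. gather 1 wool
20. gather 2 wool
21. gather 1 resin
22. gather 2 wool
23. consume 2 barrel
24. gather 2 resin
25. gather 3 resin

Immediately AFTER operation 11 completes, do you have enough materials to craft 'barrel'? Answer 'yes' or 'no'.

After 1 (gather 2 resin): resin=2
After 2 (gather 2 wool): resin=2 wool=2
After 3 (gather 1 resin): resin=3 wool=2
After 4 (consume 1 wool): resin=3 wool=1
After 5 (gather 3 wool): resin=3 wool=4
After 6 (craft lantern): lantern=3 resin=3 wool=1
After 7 (gather 1 resin): lantern=3 resin=4 wool=1
After 8 (consume 2 resin): lantern=3 resin=2 wool=1
After 9 (gather 1 resin): lantern=3 resin=3 wool=1
After 10 (gather 3 resin): lantern=3 resin=6 wool=1
After 11 (craft barrel): barrel=1 lantern=3 resin=2 wool=1

Answer: no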